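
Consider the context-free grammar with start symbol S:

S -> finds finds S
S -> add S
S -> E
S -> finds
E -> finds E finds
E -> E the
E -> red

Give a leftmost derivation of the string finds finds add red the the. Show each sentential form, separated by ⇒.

S ⇒ finds finds S ⇒ finds finds add S ⇒ finds finds add E ⇒ finds finds add E the ⇒ finds finds add E the the ⇒ finds finds add red the the

S ⇒ finds finds S   [S -> finds finds S]
finds finds S ⇒ finds finds add S   [S -> add S]
finds finds add S ⇒ finds finds add E   [S -> E]
finds finds add E ⇒ finds finds add E the   [E -> E the]
finds finds add E the ⇒ finds finds add E the the   [E -> E the]
finds finds add E the the ⇒ finds finds add red the the   [E -> red]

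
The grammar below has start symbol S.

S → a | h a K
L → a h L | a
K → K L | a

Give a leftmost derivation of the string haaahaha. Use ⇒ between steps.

S ⇒ haK   [S → h a K]
haK ⇒ haKL   [K → K L]
haKL ⇒ haaL   [K → a]
haaL ⇒ haaahL   [L → a h L]
haaahL ⇒ haaahahL   [L → a h L]
haaahahL ⇒ haaahaha   [L → a]

S ⇒ haK ⇒ haKL ⇒ haaL ⇒ haaahL ⇒ haaahahL ⇒ haaahaha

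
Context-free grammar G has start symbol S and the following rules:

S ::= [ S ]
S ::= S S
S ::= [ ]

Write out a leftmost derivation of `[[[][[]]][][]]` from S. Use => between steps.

S => [S] => [SS] => [SSS] => [[S]SS] => [[SS]SS] => [[[]S]SS] => [[[][S]]SS] => [[[][[]]]SS] => [[[][[]]][]S] => [[[][[]]][][]]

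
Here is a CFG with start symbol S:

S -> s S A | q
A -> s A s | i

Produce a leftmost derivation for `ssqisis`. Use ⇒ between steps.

S ⇒ sSA   [S -> s S A]
sSA ⇒ ssSAA   [S -> s S A]
ssSAA ⇒ ssqAA   [S -> q]
ssqAA ⇒ ssqiA   [A -> i]
ssqiA ⇒ ssqisAs   [A -> s A s]
ssqisAs ⇒ ssqisis   [A -> i]

S⇒sSA⇒ssSAA⇒ssqAA⇒ssqiA⇒ssqisAs⇒ssqisis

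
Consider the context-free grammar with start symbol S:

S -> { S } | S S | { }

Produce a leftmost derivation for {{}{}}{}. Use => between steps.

S=>SS=>{S}S=>{SS}S=>{{}S}S=>{{}{}}S=>{{}{}}{}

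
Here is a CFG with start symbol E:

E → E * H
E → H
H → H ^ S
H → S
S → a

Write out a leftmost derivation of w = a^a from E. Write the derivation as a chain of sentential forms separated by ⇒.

E ⇒ H ⇒ H^S ⇒ S^S ⇒ a^S ⇒ a^a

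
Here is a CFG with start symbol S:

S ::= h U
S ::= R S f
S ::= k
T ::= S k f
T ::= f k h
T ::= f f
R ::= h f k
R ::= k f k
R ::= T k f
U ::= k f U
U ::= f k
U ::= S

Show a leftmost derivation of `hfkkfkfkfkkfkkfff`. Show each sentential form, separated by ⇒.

S⇒RSf⇒TkfSf⇒SkfkfSf⇒hUkfkfSf⇒hfkkfkfSf⇒hfkkfkfRSff⇒hfkkfkfkfkSff⇒hfkkfkfkfkRSfff⇒hfkkfkfkfkkfkSfff⇒hfkkfkfkfkkfkkfff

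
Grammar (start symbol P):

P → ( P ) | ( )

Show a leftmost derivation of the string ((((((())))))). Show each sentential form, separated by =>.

P => (P)   [P → ( P )]
(P) => ((P))   [P → ( P )]
((P)) => (((P)))   [P → ( P )]
(((P))) => ((((P))))   [P → ( P )]
((((P)))) => (((((P)))))   [P → ( P )]
(((((P))))) => ((((((P))))))   [P → ( P )]
((((((P)))))) => ((((((()))))))   [P → ( )]

P=>(P)=>((P))=>(((P)))=>((((P))))=>(((((P)))))=>((((((P))))))=>((((((()))))))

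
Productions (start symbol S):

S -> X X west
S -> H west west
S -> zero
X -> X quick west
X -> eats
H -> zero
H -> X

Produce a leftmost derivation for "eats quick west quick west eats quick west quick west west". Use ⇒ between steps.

S ⇒ X X west ⇒ X quick west X west ⇒ X quick west quick west X west ⇒ eats quick west quick west X west ⇒ eats quick west quick west X quick west west ⇒ eats quick west quick west X quick west quick west west ⇒ eats quick west quick west eats quick west quick west west

S ⇒ X X west   [S -> X X west]
X X west ⇒ X quick west X west   [X -> X quick west]
X quick west X west ⇒ X quick west quick west X west   [X -> X quick west]
X quick west quick west X west ⇒ eats quick west quick west X west   [X -> eats]
eats quick west quick west X west ⇒ eats quick west quick west X quick west west   [X -> X quick west]
eats quick west quick west X quick west west ⇒ eats quick west quick west X quick west quick west west   [X -> X quick west]
eats quick west quick west X quick west quick west west ⇒ eats quick west quick west eats quick west quick west west   [X -> eats]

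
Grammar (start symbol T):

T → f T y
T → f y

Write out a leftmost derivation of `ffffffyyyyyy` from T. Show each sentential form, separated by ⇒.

T ⇒ fTy   [T → f T y]
fTy ⇒ ffTyy   [T → f T y]
ffTyy ⇒ fffTyyy   [T → f T y]
fffTyyy ⇒ ffffTyyyy   [T → f T y]
ffffTyyyy ⇒ fffffTyyyyy   [T → f T y]
fffffTyyyyy ⇒ ffffffyyyyyy   [T → f y]

T⇒fTy⇒ffTyy⇒fffTyyy⇒ffffTyyyy⇒fffffTyyyyy⇒ffffffyyyyyy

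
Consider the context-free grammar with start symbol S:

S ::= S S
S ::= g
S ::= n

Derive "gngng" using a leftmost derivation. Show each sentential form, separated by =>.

S => SS   [S ::= S S]
SS => SSS   [S ::= S S]
SSS => SSSS   [S ::= S S]
SSSS => gSSS   [S ::= g]
gSSS => gSSSS   [S ::= S S]
gSSSS => gnSSS   [S ::= n]
gnSSS => gngSS   [S ::= g]
gngSS => gngnS   [S ::= n]
gngnS => gngng   [S ::= g]

S => SS => SSS => SSSS => gSSS => gSSSS => gnSSS => gngSS => gngnS => gngng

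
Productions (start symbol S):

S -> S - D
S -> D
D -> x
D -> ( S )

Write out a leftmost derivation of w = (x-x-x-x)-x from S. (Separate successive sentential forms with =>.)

S=>S-D=>D-D=>(S)-D=>(S-D)-D=>(S-D-D)-D=>(S-D-D-D)-D=>(D-D-D-D)-D=>(x-D-D-D)-D=>(x-x-D-D)-D=>(x-x-x-D)-D=>(x-x-x-x)-D=>(x-x-x-x)-x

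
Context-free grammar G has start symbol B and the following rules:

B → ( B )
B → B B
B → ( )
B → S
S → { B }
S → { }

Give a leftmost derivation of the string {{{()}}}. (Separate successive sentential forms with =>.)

B=>S=>{B}=>{S}=>{{B}}=>{{S}}=>{{{B}}}=>{{{()}}}

B => S   [B → S]
S => {B}   [S → { B }]
{B} => {S}   [B → S]
{S} => {{B}}   [S → { B }]
{{B}} => {{S}}   [B → S]
{{S}} => {{{B}}}   [S → { B }]
{{{B}}} => {{{()}}}   [B → ( )]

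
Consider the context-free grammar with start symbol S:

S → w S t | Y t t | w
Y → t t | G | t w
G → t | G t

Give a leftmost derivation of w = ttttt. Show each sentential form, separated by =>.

S=>Ytt=>Gtt=>Gttt=>Gtttt=>ttttt

S => Ytt   [S → Y t t]
Ytt => Gtt   [Y → G]
Gtt => Gttt   [G → G t]
Gttt => Gtttt   [G → G t]
Gtttt => ttttt   [G → t]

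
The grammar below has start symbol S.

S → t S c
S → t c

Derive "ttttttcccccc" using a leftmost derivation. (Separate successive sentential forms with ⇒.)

S⇒tSc⇒ttScc⇒tttSccc⇒ttttScccc⇒tttttSccccc⇒ttttttcccccc

S ⇒ tSc   [S → t S c]
tSc ⇒ ttScc   [S → t S c]
ttScc ⇒ tttSccc   [S → t S c]
tttSccc ⇒ ttttScccc   [S → t S c]
ttttScccc ⇒ tttttSccccc   [S → t S c]
tttttSccccc ⇒ ttttttcccccc   [S → t c]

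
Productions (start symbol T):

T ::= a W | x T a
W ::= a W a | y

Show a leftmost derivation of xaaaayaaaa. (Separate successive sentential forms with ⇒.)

T ⇒ xTa   [T ::= x T a]
xTa ⇒ xaWa   [T ::= a W]
xaWa ⇒ xaaWaa   [W ::= a W a]
xaaWaa ⇒ xaaaWaaa   [W ::= a W a]
xaaaWaaa ⇒ xaaaaWaaaa   [W ::= a W a]
xaaaaWaaaa ⇒ xaaaayaaaa   [W ::= y]

T ⇒ xTa ⇒ xaWa ⇒ xaaWaa ⇒ xaaaWaaa ⇒ xaaaaWaaaa ⇒ xaaaayaaaa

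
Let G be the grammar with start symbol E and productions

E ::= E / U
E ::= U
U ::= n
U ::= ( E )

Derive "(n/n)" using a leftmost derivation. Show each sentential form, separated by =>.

E=>U=>(E)=>(E/U)=>(U/U)=>(n/U)=>(n/n)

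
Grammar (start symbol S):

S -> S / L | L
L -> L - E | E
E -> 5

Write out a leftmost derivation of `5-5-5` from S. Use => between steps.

S => L => L-E => L-E-E => E-E-E => 5-E-E => 5-5-E => 5-5-5

S => L   [S -> L]
L => L-E   [L -> L - E]
L-E => L-E-E   [L -> L - E]
L-E-E => E-E-E   [L -> E]
E-E-E => 5-E-E   [E -> 5]
5-E-E => 5-5-E   [E -> 5]
5-5-E => 5-5-5   [E -> 5]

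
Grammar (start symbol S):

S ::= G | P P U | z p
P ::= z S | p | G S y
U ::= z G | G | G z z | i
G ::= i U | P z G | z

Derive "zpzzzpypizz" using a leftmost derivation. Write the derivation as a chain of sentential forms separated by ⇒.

S ⇒ G ⇒ PzG ⇒ zSzG ⇒ zPPUzG ⇒ zGSyPUzG ⇒ zPzGSyPUzG ⇒ zpzGSyPUzG ⇒ zpzzSyPUzG ⇒ zpzzzpyPUzG ⇒ zpzzzpypUzG ⇒ zpzzzpypizG ⇒ zpzzzpypizz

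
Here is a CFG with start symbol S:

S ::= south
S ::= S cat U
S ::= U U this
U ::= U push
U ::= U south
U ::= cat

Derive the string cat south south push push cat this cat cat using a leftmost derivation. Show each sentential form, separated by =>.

S => S cat U => U U this cat U => U push U this cat U => U push push U this cat U => U south push push U this cat U => U south south push push U this cat U => cat south south push push U this cat U => cat south south push push cat this cat U => cat south south push push cat this cat cat

S => S cat U   [S ::= S cat U]
S cat U => U U this cat U   [S ::= U U this]
U U this cat U => U push U this cat U   [U ::= U push]
U push U this cat U => U push push U this cat U   [U ::= U push]
U push push U this cat U => U south push push U this cat U   [U ::= U south]
U south push push U this cat U => U south south push push U this cat U   [U ::= U south]
U south south push push U this cat U => cat south south push push U this cat U   [U ::= cat]
cat south south push push U this cat U => cat south south push push cat this cat U   [U ::= cat]
cat south south push push cat this cat U => cat south south push push cat this cat cat   [U ::= cat]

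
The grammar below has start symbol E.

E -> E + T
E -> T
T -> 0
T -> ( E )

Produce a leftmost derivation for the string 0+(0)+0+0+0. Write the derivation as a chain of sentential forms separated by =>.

E=>E+T=>E+T+T=>E+T+T+T=>E+T+T+T+T=>T+T+T+T+T=>0+T+T+T+T=>0+(E)+T+T+T=>0+(T)+T+T+T=>0+(0)+T+T+T=>0+(0)+0+T+T=>0+(0)+0+0+T=>0+(0)+0+0+0

E => E+T   [E -> E + T]
E+T => E+T+T   [E -> E + T]
E+T+T => E+T+T+T   [E -> E + T]
E+T+T+T => E+T+T+T+T   [E -> E + T]
E+T+T+T+T => T+T+T+T+T   [E -> T]
T+T+T+T+T => 0+T+T+T+T   [T -> 0]
0+T+T+T+T => 0+(E)+T+T+T   [T -> ( E )]
0+(E)+T+T+T => 0+(T)+T+T+T   [E -> T]
0+(T)+T+T+T => 0+(0)+T+T+T   [T -> 0]
0+(0)+T+T+T => 0+(0)+0+T+T   [T -> 0]
0+(0)+0+T+T => 0+(0)+0+0+T   [T -> 0]
0+(0)+0+0+T => 0+(0)+0+0+0   [T -> 0]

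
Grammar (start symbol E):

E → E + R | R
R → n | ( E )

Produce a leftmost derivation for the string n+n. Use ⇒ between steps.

E ⇒ E+R   [E → E + R]
E+R ⇒ R+R   [E → R]
R+R ⇒ n+R   [R → n]
n+R ⇒ n+n   [R → n]

E⇒E+R⇒R+R⇒n+R⇒n+n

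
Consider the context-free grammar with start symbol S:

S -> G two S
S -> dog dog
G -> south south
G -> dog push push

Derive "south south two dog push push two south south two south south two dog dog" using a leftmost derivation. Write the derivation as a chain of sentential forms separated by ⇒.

S ⇒ G two S ⇒ south south two S ⇒ south south two G two S ⇒ south south two dog push push two S ⇒ south south two dog push push two G two S ⇒ south south two dog push push two south south two S ⇒ south south two dog push push two south south two G two S ⇒ south south two dog push push two south south two south south two S ⇒ south south two dog push push two south south two south south two dog dog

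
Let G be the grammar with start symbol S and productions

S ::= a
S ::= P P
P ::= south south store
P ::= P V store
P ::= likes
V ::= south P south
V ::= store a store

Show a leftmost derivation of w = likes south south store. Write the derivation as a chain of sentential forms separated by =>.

S => P P   [S ::= P P]
P P => likes P   [P ::= likes]
likes P => likes south south store   [P ::= south south store]

S => P P => likes P => likes south south store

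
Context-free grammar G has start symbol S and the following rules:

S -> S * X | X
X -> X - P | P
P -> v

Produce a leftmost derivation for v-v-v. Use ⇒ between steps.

S ⇒ X   [S -> X]
X ⇒ X-P   [X -> X - P]
X-P ⇒ X-P-P   [X -> X - P]
X-P-P ⇒ P-P-P   [X -> P]
P-P-P ⇒ v-P-P   [P -> v]
v-P-P ⇒ v-v-P   [P -> v]
v-v-P ⇒ v-v-v   [P -> v]

S ⇒ X ⇒ X-P ⇒ X-P-P ⇒ P-P-P ⇒ v-P-P ⇒ v-v-P ⇒ v-v-v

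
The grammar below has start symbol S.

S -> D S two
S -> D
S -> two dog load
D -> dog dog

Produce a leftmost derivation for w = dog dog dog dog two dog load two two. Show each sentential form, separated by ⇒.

S ⇒ D S two ⇒ dog dog S two ⇒ dog dog D S two two ⇒ dog dog dog dog S two two ⇒ dog dog dog dog two dog load two two

S ⇒ D S two   [S -> D S two]
D S two ⇒ dog dog S two   [D -> dog dog]
dog dog S two ⇒ dog dog D S two two   [S -> D S two]
dog dog D S two two ⇒ dog dog dog dog S two two   [D -> dog dog]
dog dog dog dog S two two ⇒ dog dog dog dog two dog load two two   [S -> two dog load]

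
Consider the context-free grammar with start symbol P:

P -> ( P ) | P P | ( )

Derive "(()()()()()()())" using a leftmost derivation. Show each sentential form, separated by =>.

P => (P) => (PP) => (PPP) => (PPPP) => (PPPPP) => (PPPPPP) => (PPPPPPP) => (()PPPPPP) => (()()PPPPP) => (()()()PPPP) => (()()()()PPP) => (()()()()()PP) => (()()()()()()P) => (()()()()()()())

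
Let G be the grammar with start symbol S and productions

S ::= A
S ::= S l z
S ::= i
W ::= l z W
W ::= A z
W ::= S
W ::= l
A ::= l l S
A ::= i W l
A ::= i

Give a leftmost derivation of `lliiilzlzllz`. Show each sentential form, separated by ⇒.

S ⇒ Slz   [S ::= S l z]
Slz ⇒ Alz   [S ::= A]
Alz ⇒ llSlz   [A ::= l l S]
llSlz ⇒ llAlz   [S ::= A]
llAlz ⇒ lliWllz   [A ::= i W l]
lliWllz ⇒ lliAzllz   [W ::= A z]
lliAzllz ⇒ lliiWlzllz   [A ::= i W l]
lliiWlzllz ⇒ lliiSlzllz   [W ::= S]
lliiSlzllz ⇒ lliiSlzlzllz   [S ::= S l z]
lliiSlzlzllz ⇒ lliiilzlzllz   [S ::= i]

S ⇒ Slz ⇒ Alz ⇒ llSlz ⇒ llAlz ⇒ lliWllz ⇒ lliAzllz ⇒ lliiWlzllz ⇒ lliiSlzllz ⇒ lliiSlzlzllz ⇒ lliiilzlzllz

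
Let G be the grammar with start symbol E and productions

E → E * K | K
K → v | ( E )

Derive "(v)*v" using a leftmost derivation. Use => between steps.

E => E*K   [E → E * K]
E*K => K*K   [E → K]
K*K => (E)*K   [K → ( E )]
(E)*K => (K)*K   [E → K]
(K)*K => (v)*K   [K → v]
(v)*K => (v)*v   [K → v]

E => E*K => K*K => (E)*K => (K)*K => (v)*K => (v)*v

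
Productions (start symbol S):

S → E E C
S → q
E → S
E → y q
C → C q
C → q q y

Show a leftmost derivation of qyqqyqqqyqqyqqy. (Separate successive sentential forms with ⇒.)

S ⇒ EEC   [S → E E C]
EEC ⇒ SEC   [E → S]
SEC ⇒ qEC   [S → q]
qEC ⇒ qSC   [E → S]
qSC ⇒ qEECC   [S → E E C]
qEECC ⇒ qyqECC   [E → y q]
qyqECC ⇒ qyqSCC   [E → S]
qyqSCC ⇒ qyqEECCC   [S → E E C]
qyqEECCC ⇒ qyqSECCC   [E → S]
qyqSECCC ⇒ qyqqECCC   [S → q]
qyqqECCC ⇒ qyqqyqCCC   [E → y q]
qyqqyqCCC ⇒ qyqqyqqqyCC   [C → q q y]
qyqqyqqqyCC ⇒ qyqqyqqqyqqyC   [C → q q y]
qyqqyqqqyqqyC ⇒ qyqqyqqqyqqyqqy   [C → q q y]

S ⇒ EEC ⇒ SEC ⇒ qEC ⇒ qSC ⇒ qEECC ⇒ qyqECC ⇒ qyqSCC ⇒ qyqEECCC ⇒ qyqSECCC ⇒ qyqqECCC ⇒ qyqqyqCCC ⇒ qyqqyqqqyCC ⇒ qyqqyqqqyqqyC ⇒ qyqqyqqqyqqyqqy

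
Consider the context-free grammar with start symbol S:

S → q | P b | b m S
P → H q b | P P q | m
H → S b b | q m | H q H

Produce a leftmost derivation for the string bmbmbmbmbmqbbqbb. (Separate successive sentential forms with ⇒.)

S⇒bmS⇒bmbmS⇒bmbmbmS⇒bmbmbmbmS⇒bmbmbmbmPb⇒bmbmbmbmHqbb⇒bmbmbmbmSbbqbb⇒bmbmbmbmbmSbbqbb⇒bmbmbmbmbmqbbqbb

S ⇒ bmS   [S → b m S]
bmS ⇒ bmbmS   [S → b m S]
bmbmS ⇒ bmbmbmS   [S → b m S]
bmbmbmS ⇒ bmbmbmbmS   [S → b m S]
bmbmbmbmS ⇒ bmbmbmbmPb   [S → P b]
bmbmbmbmPb ⇒ bmbmbmbmHqbb   [P → H q b]
bmbmbmbmHqbb ⇒ bmbmbmbmSbbqbb   [H → S b b]
bmbmbmbmSbbqbb ⇒ bmbmbmbmbmSbbqbb   [S → b m S]
bmbmbmbmbmSbbqbb ⇒ bmbmbmbmbmqbbqbb   [S → q]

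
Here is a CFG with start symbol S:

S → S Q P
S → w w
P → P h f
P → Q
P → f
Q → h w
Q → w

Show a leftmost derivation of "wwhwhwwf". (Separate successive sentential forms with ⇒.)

S⇒SQP⇒SQPQP⇒wwQPQP⇒wwhwPQP⇒wwhwQQP⇒wwhwhwQP⇒wwhwhwwP⇒wwhwhwwf

S ⇒ SQP   [S → S Q P]
SQP ⇒ SQPQP   [S → S Q P]
SQPQP ⇒ wwQPQP   [S → w w]
wwQPQP ⇒ wwhwPQP   [Q → h w]
wwhwPQP ⇒ wwhwQQP   [P → Q]
wwhwQQP ⇒ wwhwhwQP   [Q → h w]
wwhwhwQP ⇒ wwhwhwwP   [Q → w]
wwhwhwwP ⇒ wwhwhwwf   [P → f]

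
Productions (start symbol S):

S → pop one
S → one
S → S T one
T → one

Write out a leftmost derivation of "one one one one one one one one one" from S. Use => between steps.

S => S T one => S T one T one => S T one T one T one => S T one T one T one T one => one T one T one T one T one => one one one T one T one T one => one one one one one T one T one => one one one one one one one T one => one one one one one one one one one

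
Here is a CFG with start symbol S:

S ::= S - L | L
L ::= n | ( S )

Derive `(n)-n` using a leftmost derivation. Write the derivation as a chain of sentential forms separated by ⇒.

S ⇒ S-L ⇒ L-L ⇒ (S)-L ⇒ (L)-L ⇒ (n)-L ⇒ (n)-n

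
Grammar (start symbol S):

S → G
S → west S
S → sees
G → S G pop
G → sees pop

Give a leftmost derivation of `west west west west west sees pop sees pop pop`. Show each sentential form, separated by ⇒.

S ⇒ west S ⇒ west G ⇒ west S G pop ⇒ west west S G pop ⇒ west west west S G pop ⇒ west west west west S G pop ⇒ west west west west west S G pop ⇒ west west west west west G G pop ⇒ west west west west west sees pop G pop ⇒ west west west west west sees pop sees pop pop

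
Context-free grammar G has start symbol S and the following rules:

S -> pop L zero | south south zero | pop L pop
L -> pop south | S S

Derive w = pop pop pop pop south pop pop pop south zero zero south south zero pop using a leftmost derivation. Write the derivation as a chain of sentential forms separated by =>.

S => pop L pop   [S -> pop L pop]
pop L pop => pop S S pop   [L -> S S]
pop S S pop => pop pop L zero S pop   [S -> pop L zero]
pop pop L zero S pop => pop pop S S zero S pop   [L -> S S]
pop pop S S zero S pop => pop pop pop L pop S zero S pop   [S -> pop L pop]
pop pop pop L pop S zero S pop => pop pop pop pop south pop S zero S pop   [L -> pop south]
pop pop pop pop south pop S zero S pop => pop pop pop pop south pop pop L zero zero S pop   [S -> pop L zero]
pop pop pop pop south pop pop L zero zero S pop => pop pop pop pop south pop pop pop south zero zero S pop   [L -> pop south]
pop pop pop pop south pop pop pop south zero zero S pop => pop pop pop pop south pop pop pop south zero zero south south zero pop   [S -> south south zero]

S => pop L pop => pop S S pop => pop pop L zero S pop => pop pop S S zero S pop => pop pop pop L pop S zero S pop => pop pop pop pop south pop S zero S pop => pop pop pop pop south pop pop L zero zero S pop => pop pop pop pop south pop pop pop south zero zero S pop => pop pop pop pop south pop pop pop south zero zero south south zero pop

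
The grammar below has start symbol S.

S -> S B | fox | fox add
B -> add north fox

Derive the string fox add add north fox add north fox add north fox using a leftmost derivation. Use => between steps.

S => S B => S B B => S B B B => fox add B B B => fox add add north fox B B => fox add add north fox add north fox B => fox add add north fox add north fox add north fox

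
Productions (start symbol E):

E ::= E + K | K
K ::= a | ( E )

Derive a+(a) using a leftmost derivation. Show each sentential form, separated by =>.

E => E+K => K+K => a+K => a+(E) => a+(K) => a+(a)

E => E+K   [E ::= E + K]
E+K => K+K   [E ::= K]
K+K => a+K   [K ::= a]
a+K => a+(E)   [K ::= ( E )]
a+(E) => a+(K)   [E ::= K]
a+(K) => a+(a)   [K ::= a]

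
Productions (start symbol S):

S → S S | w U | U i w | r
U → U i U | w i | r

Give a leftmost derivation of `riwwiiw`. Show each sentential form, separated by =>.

S=>SS=>UiwS=>riwS=>riwUiw=>riwwiiw

S => SS   [S → S S]
SS => UiwS   [S → U i w]
UiwS => riwS   [U → r]
riwS => riwUiw   [S → U i w]
riwUiw => riwwiiw   [U → w i]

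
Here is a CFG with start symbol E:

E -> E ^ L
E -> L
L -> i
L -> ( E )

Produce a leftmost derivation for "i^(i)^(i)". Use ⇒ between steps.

E ⇒ E^L   [E -> E ^ L]
E^L ⇒ E^L^L   [E -> E ^ L]
E^L^L ⇒ L^L^L   [E -> L]
L^L^L ⇒ i^L^L   [L -> i]
i^L^L ⇒ i^(E)^L   [L -> ( E )]
i^(E)^L ⇒ i^(L)^L   [E -> L]
i^(L)^L ⇒ i^(i)^L   [L -> i]
i^(i)^L ⇒ i^(i)^(E)   [L -> ( E )]
i^(i)^(E) ⇒ i^(i)^(L)   [E -> L]
i^(i)^(L) ⇒ i^(i)^(i)   [L -> i]

E ⇒ E^L ⇒ E^L^L ⇒ L^L^L ⇒ i^L^L ⇒ i^(E)^L ⇒ i^(L)^L ⇒ i^(i)^L ⇒ i^(i)^(E) ⇒ i^(i)^(L) ⇒ i^(i)^(i)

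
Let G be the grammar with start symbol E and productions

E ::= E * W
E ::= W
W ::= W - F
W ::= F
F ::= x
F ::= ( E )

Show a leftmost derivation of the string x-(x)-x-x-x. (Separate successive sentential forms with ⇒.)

E⇒W⇒W-F⇒W-F-F⇒W-F-F-F⇒W-F-F-F-F⇒F-F-F-F-F⇒x-F-F-F-F⇒x-(E)-F-F-F⇒x-(W)-F-F-F⇒x-(F)-F-F-F⇒x-(x)-F-F-F⇒x-(x)-x-F-F⇒x-(x)-x-x-F⇒x-(x)-x-x-x

E ⇒ W   [E ::= W]
W ⇒ W-F   [W ::= W - F]
W-F ⇒ W-F-F   [W ::= W - F]
W-F-F ⇒ W-F-F-F   [W ::= W - F]
W-F-F-F ⇒ W-F-F-F-F   [W ::= W - F]
W-F-F-F-F ⇒ F-F-F-F-F   [W ::= F]
F-F-F-F-F ⇒ x-F-F-F-F   [F ::= x]
x-F-F-F-F ⇒ x-(E)-F-F-F   [F ::= ( E )]
x-(E)-F-F-F ⇒ x-(W)-F-F-F   [E ::= W]
x-(W)-F-F-F ⇒ x-(F)-F-F-F   [W ::= F]
x-(F)-F-F-F ⇒ x-(x)-F-F-F   [F ::= x]
x-(x)-F-F-F ⇒ x-(x)-x-F-F   [F ::= x]
x-(x)-x-F-F ⇒ x-(x)-x-x-F   [F ::= x]
x-(x)-x-x-F ⇒ x-(x)-x-x-x   [F ::= x]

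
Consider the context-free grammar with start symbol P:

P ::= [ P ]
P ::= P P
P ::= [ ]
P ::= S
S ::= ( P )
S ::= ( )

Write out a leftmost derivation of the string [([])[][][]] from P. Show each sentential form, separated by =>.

P=>[P]=>[PP]=>[PPP]=>[PPPP]=>[SPPP]=>[(P)PPP]=>[([])PPP]=>[([])[]PP]=>[([])[][]P]=>[([])[][][]]

P => [P]   [P ::= [ P ]]
[P] => [PP]   [P ::= P P]
[PP] => [PPP]   [P ::= P P]
[PPP] => [PPPP]   [P ::= P P]
[PPPP] => [SPPP]   [P ::= S]
[SPPP] => [(P)PPP]   [S ::= ( P )]
[(P)PPP] => [([])PPP]   [P ::= [ ]]
[([])PPP] => [([])[]PP]   [P ::= [ ]]
[([])[]PP] => [([])[][]P]   [P ::= [ ]]
[([])[][]P] => [([])[][][]]   [P ::= [ ]]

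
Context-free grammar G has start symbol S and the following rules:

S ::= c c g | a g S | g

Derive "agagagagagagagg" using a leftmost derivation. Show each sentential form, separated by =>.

S => agS   [S ::= a g S]
agS => agagS   [S ::= a g S]
agagS => agagagS   [S ::= a g S]
agagagS => agagagagS   [S ::= a g S]
agagagagS => agagagagagS   [S ::= a g S]
agagagagagS => agagagagagagS   [S ::= a g S]
agagagagagagS => agagagagagagagS   [S ::= a g S]
agagagagagagagS => agagagagagagagg   [S ::= g]

S => agS => agagS => agagagS => agagagagS => agagagagagS => agagagagagagS => agagagagagagagS => agagagagagagagg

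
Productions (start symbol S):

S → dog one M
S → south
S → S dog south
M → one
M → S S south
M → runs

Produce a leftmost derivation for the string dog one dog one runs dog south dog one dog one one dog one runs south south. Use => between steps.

S => dog one M => dog one S S south => dog one S dog south S south => dog one dog one M dog south S south => dog one dog one runs dog south S south => dog one dog one runs dog south dog one M south => dog one dog one runs dog south dog one S S south south => dog one dog one runs dog south dog one dog one M S south south => dog one dog one runs dog south dog one dog one one S south south => dog one dog one runs dog south dog one dog one one dog one M south south => dog one dog one runs dog south dog one dog one one dog one runs south south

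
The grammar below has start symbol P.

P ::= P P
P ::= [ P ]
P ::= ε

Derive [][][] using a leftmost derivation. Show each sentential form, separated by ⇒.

P ⇒ PP ⇒ PPP ⇒ [P]PP ⇒ []PP ⇒ []PPP ⇒ [][P]PP ⇒ [][]PP ⇒ [][]P ⇒ [][][P] ⇒ [][][]

P ⇒ PP   [P ::= P P]
PP ⇒ PPP   [P ::= P P]
PPP ⇒ [P]PP   [P ::= [ P ]]
[P]PP ⇒ []PP   [P ::= ε]
[]PP ⇒ []PPP   [P ::= P P]
[]PPP ⇒ [][P]PP   [P ::= [ P ]]
[][P]PP ⇒ [][]PP   [P ::= ε]
[][]PP ⇒ [][]P   [P ::= ε]
[][]P ⇒ [][][P]   [P ::= [ P ]]
[][][P] ⇒ [][][]   [P ::= ε]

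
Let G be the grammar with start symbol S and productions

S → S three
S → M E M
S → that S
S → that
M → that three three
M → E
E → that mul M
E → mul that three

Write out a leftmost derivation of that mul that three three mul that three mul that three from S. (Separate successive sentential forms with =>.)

S => M E M   [S → M E M]
M E M => E E M   [M → E]
E E M => that mul M E M   [E → that mul M]
that mul M E M => that mul that three three E M   [M → that three three]
that mul that three three E M => that mul that three three mul that three M   [E → mul that three]
that mul that three three mul that three M => that mul that three three mul that three E   [M → E]
that mul that three three mul that three E => that mul that three three mul that three mul that three   [E → mul that three]

S => M E M => E E M => that mul M E M => that mul that three three E M => that mul that three three mul that three M => that mul that three three mul that three E => that mul that three three mul that three mul that three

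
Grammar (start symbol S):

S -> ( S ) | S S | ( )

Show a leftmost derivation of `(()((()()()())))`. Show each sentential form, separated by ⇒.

S ⇒ (S)   [S -> ( S )]
(S) ⇒ (SS)   [S -> S S]
(SS) ⇒ (()S)   [S -> ( )]
(()S) ⇒ (()(S))   [S -> ( S )]
(()(S)) ⇒ (()((S)))   [S -> ( S )]
(()((S))) ⇒ (()((SS)))   [S -> S S]
(()((SS))) ⇒ (()((SSS)))   [S -> S S]
(()((SSS))) ⇒ (()((()SS)))   [S -> ( )]
(()((()SS))) ⇒ (()((()SSS)))   [S -> S S]
(()((()SSS))) ⇒ (()((()()SS)))   [S -> ( )]
(()((()()SS))) ⇒ (()((()()()S)))   [S -> ( )]
(()((()()()S))) ⇒ (()((()()()())))   [S -> ( )]

S ⇒ (S) ⇒ (SS) ⇒ (()S) ⇒ (()(S)) ⇒ (()((S))) ⇒ (()((SS))) ⇒ (()((SSS))) ⇒ (()((()SS))) ⇒ (()((()SSS))) ⇒ (()((()()SS))) ⇒ (()((()()()S))) ⇒ (()((()()()())))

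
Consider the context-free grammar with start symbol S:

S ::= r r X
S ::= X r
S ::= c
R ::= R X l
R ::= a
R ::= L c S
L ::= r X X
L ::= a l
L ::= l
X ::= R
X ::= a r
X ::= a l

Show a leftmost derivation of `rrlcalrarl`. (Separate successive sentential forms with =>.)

S => rrX => rrR => rrRXl => rrLcSXl => rrlcSXl => rrlcXrXl => rrlcalrXl => rrlcalrarl

S => rrX   [S ::= r r X]
rrX => rrR   [X ::= R]
rrR => rrRXl   [R ::= R X l]
rrRXl => rrLcSXl   [R ::= L c S]
rrLcSXl => rrlcSXl   [L ::= l]
rrlcSXl => rrlcXrXl   [S ::= X r]
rrlcXrXl => rrlcalrXl   [X ::= a l]
rrlcalrXl => rrlcalrarl   [X ::= a r]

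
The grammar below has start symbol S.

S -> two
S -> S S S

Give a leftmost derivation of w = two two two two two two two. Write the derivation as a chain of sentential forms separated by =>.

S => S S S => S S S S S => two S S S S => two two S S S => two two S S S S S => two two two S S S S => two two two two S S S => two two two two two S S => two two two two two two S => two two two two two two two

S => S S S   [S -> S S S]
S S S => S S S S S   [S -> S S S]
S S S S S => two S S S S   [S -> two]
two S S S S => two two S S S   [S -> two]
two two S S S => two two S S S S S   [S -> S S S]
two two S S S S S => two two two S S S S   [S -> two]
two two two S S S S => two two two two S S S   [S -> two]
two two two two S S S => two two two two two S S   [S -> two]
two two two two two S S => two two two two two two S   [S -> two]
two two two two two two S => two two two two two two two   [S -> two]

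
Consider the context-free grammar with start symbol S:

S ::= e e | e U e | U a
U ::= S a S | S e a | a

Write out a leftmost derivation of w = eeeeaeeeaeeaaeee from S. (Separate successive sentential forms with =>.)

S=>eUe=>eSaSe=>eUaaSe=>eSaSaaSe=>eeUeaSaaSe=>eeSaSeaSaaSe=>eeeeaSeaSaaSe=>eeeeaeeeaSaaSe=>eeeeaeeeaeeaaSe=>eeeeaeeeaeeaaeee

S => eUe   [S ::= e U e]
eUe => eSaSe   [U ::= S a S]
eSaSe => eUaaSe   [S ::= U a]
eUaaSe => eSaSaaSe   [U ::= S a S]
eSaSaaSe => eeUeaSaaSe   [S ::= e U e]
eeUeaSaaSe => eeSaSeaSaaSe   [U ::= S a S]
eeSaSeaSaaSe => eeeeaSeaSaaSe   [S ::= e e]
eeeeaSeaSaaSe => eeeeaeeeaSaaSe   [S ::= e e]
eeeeaeeeaSaaSe => eeeeaeeeaeeaaSe   [S ::= e e]
eeeeaeeeaeeaaSe => eeeeaeeeaeeaaeee   [S ::= e e]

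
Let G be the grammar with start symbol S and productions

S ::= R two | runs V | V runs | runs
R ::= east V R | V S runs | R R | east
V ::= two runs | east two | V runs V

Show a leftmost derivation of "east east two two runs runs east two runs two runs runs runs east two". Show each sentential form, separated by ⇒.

S ⇒ R two   [S ::= R two]
R two ⇒ R R two   [R ::= R R]
R R two ⇒ east V R R two   [R ::= east V R]
east V R R two ⇒ east east two R R two   [V ::= east two]
east east two R R two ⇒ east east two V S runs R two   [R ::= V S runs]
east east two V S runs R two ⇒ east east two V runs V S runs R two   [V ::= V runs V]
east east two V runs V S runs R two ⇒ east east two V runs V runs V S runs R two   [V ::= V runs V]
east east two V runs V runs V S runs R two ⇒ east east two two runs runs V runs V S runs R two   [V ::= two runs]
east east two two runs runs V runs V S runs R two ⇒ east east two two runs runs east two runs V S runs R two   [V ::= east two]
east east two two runs runs east two runs V S runs R two ⇒ east east two two runs runs east two runs two runs S runs R two   [V ::= two runs]
east east two two runs runs east two runs two runs S runs R two ⇒ east east two two runs runs east two runs two runs runs runs R two   [S ::= runs]
east east two two runs runs east two runs two runs runs runs R two ⇒ east east two two runs runs east two runs two runs runs runs east two   [R ::= east]

S ⇒ R two ⇒ R R two ⇒ east V R R two ⇒ east east two R R two ⇒ east east two V S runs R two ⇒ east east two V runs V S runs R two ⇒ east east two V runs V runs V S runs R two ⇒ east east two two runs runs V runs V S runs R two ⇒ east east two two runs runs east two runs V S runs R two ⇒ east east two two runs runs east two runs two runs S runs R two ⇒ east east two two runs runs east two runs two runs runs runs R two ⇒ east east two two runs runs east two runs two runs runs runs east two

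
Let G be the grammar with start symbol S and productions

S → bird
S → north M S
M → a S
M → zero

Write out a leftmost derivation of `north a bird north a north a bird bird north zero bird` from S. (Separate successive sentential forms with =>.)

S => north M S => north a S S => north a bird S => north a bird north M S => north a bird north a S S => north a bird north a north M S S => north a bird north a north a S S S => north a bird north a north a bird S S => north a bird north a north a bird bird S => north a bird north a north a bird bird north M S => north a bird north a north a bird bird north zero S => north a bird north a north a bird bird north zero bird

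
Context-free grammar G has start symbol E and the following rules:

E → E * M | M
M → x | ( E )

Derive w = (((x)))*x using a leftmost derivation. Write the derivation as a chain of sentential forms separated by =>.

E => E*M => M*M => (E)*M => (M)*M => ((E))*M => ((M))*M => (((E)))*M => (((M)))*M => (((x)))*M => (((x)))*x

E => E*M   [E → E * M]
E*M => M*M   [E → M]
M*M => (E)*M   [M → ( E )]
(E)*M => (M)*M   [E → M]
(M)*M => ((E))*M   [M → ( E )]
((E))*M => ((M))*M   [E → M]
((M))*M => (((E)))*M   [M → ( E )]
(((E)))*M => (((M)))*M   [E → M]
(((M)))*M => (((x)))*M   [M → x]
(((x)))*M => (((x)))*x   [M → x]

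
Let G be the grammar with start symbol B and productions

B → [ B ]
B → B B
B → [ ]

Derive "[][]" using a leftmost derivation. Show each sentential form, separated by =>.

B=>BB=>[]B=>[][]

B => BB   [B → B B]
BB => []B   [B → [ ]]
[]B => [][]   [B → [ ]]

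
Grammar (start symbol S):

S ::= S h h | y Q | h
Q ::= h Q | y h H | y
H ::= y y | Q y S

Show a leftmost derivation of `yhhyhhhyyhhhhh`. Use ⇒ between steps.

S⇒yQ⇒yhQ⇒yhhQ⇒yhhyhH⇒yhhyhQyS⇒yhhyhhQyS⇒yhhyhhhQyS⇒yhhyhhhyyS⇒yhhyhhhyyShh⇒yhhyhhhyyShhhh⇒yhhyhhhyyhhhhh

S ⇒ yQ   [S ::= y Q]
yQ ⇒ yhQ   [Q ::= h Q]
yhQ ⇒ yhhQ   [Q ::= h Q]
yhhQ ⇒ yhhyhH   [Q ::= y h H]
yhhyhH ⇒ yhhyhQyS   [H ::= Q y S]
yhhyhQyS ⇒ yhhyhhQyS   [Q ::= h Q]
yhhyhhQyS ⇒ yhhyhhhQyS   [Q ::= h Q]
yhhyhhhQyS ⇒ yhhyhhhyyS   [Q ::= y]
yhhyhhhyyS ⇒ yhhyhhhyyShh   [S ::= S h h]
yhhyhhhyyShh ⇒ yhhyhhhyyShhhh   [S ::= S h h]
yhhyhhhyyShhhh ⇒ yhhyhhhyyhhhhh   [S ::= h]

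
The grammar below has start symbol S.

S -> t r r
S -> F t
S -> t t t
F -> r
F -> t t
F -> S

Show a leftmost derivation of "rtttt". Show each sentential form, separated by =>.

S => Ft => St => Ftt => Stt => Fttt => Sttt => Ftttt => rtttt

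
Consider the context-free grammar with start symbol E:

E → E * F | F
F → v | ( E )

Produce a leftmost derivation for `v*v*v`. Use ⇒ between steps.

E⇒E*F⇒E*F*F⇒F*F*F⇒v*F*F⇒v*v*F⇒v*v*v

E ⇒ E*F   [E → E * F]
E*F ⇒ E*F*F   [E → E * F]
E*F*F ⇒ F*F*F   [E → F]
F*F*F ⇒ v*F*F   [F → v]
v*F*F ⇒ v*v*F   [F → v]
v*v*F ⇒ v*v*v   [F → v]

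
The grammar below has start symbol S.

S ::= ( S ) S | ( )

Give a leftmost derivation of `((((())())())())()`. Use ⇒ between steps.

S ⇒ (S)S ⇒ ((S)S)S ⇒ (((S)S)S)S ⇒ ((((S)S)S)S)S ⇒ ((((())S)S)S)S ⇒ ((((())())S)S)S ⇒ ((((())())())S)S ⇒ ((((())())())())S ⇒ ((((())())())())()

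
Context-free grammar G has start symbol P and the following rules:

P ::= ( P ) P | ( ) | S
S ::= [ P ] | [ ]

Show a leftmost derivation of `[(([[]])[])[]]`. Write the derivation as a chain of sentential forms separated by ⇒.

P ⇒ S   [P ::= S]
S ⇒ [P]   [S ::= [ P ]]
[P] ⇒ [(P)P]   [P ::= ( P ) P]
[(P)P] ⇒ [((P)P)P]   [P ::= ( P ) P]
[((P)P)P] ⇒ [((S)P)P]   [P ::= S]
[((S)P)P] ⇒ [(([P])P)P]   [S ::= [ P ]]
[(([P])P)P] ⇒ [(([S])P)P]   [P ::= S]
[(([S])P)P] ⇒ [(([[]])P)P]   [S ::= [ ]]
[(([[]])P)P] ⇒ [(([[]])S)P]   [P ::= S]
[(([[]])S)P] ⇒ [(([[]])[])P]   [S ::= [ ]]
[(([[]])[])P] ⇒ [(([[]])[])S]   [P ::= S]
[(([[]])[])S] ⇒ [(([[]])[])[]]   [S ::= [ ]]

P ⇒ S ⇒ [P] ⇒ [(P)P] ⇒ [((P)P)P] ⇒ [((S)P)P] ⇒ [(([P])P)P] ⇒ [(([S])P)P] ⇒ [(([[]])P)P] ⇒ [(([[]])S)P] ⇒ [(([[]])[])P] ⇒ [(([[]])[])S] ⇒ [(([[]])[])[]]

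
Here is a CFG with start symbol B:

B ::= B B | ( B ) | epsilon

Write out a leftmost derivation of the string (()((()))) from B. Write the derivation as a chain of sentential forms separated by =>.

B => BB => (B)B => (BB)B => ((B)B)B => (()B)B => (()(B))B => (()((B)))B => (()((BB)))B => (()((BBB)))B => (()(((B)BB)))B => (()((()BB)))B => (()((()B)))B => (()((())))B => (()((())))

B => BB   [B ::= B B]
BB => (B)B   [B ::= ( B )]
(B)B => (BB)B   [B ::= B B]
(BB)B => ((B)B)B   [B ::= ( B )]
((B)B)B => (()B)B   [B ::= epsilon]
(()B)B => (()(B))B   [B ::= ( B )]
(()(B))B => (()((B)))B   [B ::= ( B )]
(()((B)))B => (()((BB)))B   [B ::= B B]
(()((BB)))B => (()((BBB)))B   [B ::= B B]
(()((BBB)))B => (()(((B)BB)))B   [B ::= ( B )]
(()(((B)BB)))B => (()((()BB)))B   [B ::= epsilon]
(()((()BB)))B => (()((()B)))B   [B ::= epsilon]
(()((()B)))B => (()((())))B   [B ::= epsilon]
(()((())))B => (()((())))   [B ::= epsilon]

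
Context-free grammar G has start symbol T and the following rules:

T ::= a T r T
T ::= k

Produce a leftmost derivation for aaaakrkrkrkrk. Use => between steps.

T => aTrT => aaTrTrT => aaaTrTrTrT => aaaaTrTrTrTrT => aaaakrTrTrTrT => aaaakrkrTrTrT => aaaakrkrkrTrT => aaaakrkrkrkrT => aaaakrkrkrkrk

T => aTrT   [T ::= a T r T]
aTrT => aaTrTrT   [T ::= a T r T]
aaTrTrT => aaaTrTrTrT   [T ::= a T r T]
aaaTrTrTrT => aaaaTrTrTrTrT   [T ::= a T r T]
aaaaTrTrTrTrT => aaaakrTrTrTrT   [T ::= k]
aaaakrTrTrTrT => aaaakrkrTrTrT   [T ::= k]
aaaakrkrTrTrT => aaaakrkrkrTrT   [T ::= k]
aaaakrkrkrTrT => aaaakrkrkrkrT   [T ::= k]
aaaakrkrkrkrT => aaaakrkrkrkrk   [T ::= k]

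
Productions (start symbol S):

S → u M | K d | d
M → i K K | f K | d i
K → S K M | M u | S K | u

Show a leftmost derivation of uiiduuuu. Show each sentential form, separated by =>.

S => uM   [S → u M]
uM => uiKK   [M → i K K]
uiKK => uiMuK   [K → M u]
uiMuK => uiiKKuK   [M → i K K]
uiiKKuK => uiiSKKuK   [K → S K]
uiiSKKuK => uiidKKuK   [S → d]
uiidKKuK => uiiduKuK   [K → u]
uiiduKuK => uiiduuuK   [K → u]
uiiduuuK => uiiduuuu   [K → u]

S => uM => uiKK => uiMuK => uiiKKuK => uiiSKKuK => uiidKKuK => uiiduKuK => uiiduuuK => uiiduuuu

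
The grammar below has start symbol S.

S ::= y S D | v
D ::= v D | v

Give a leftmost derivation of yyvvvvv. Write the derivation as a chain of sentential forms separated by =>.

S => ySD => yySDD => yyvDD => yyvvDD => yyvvvD => yyvvvvD => yyvvvvv

S => ySD   [S ::= y S D]
ySD => yySDD   [S ::= y S D]
yySDD => yyvDD   [S ::= v]
yyvDD => yyvvDD   [D ::= v D]
yyvvDD => yyvvvD   [D ::= v]
yyvvvD => yyvvvvD   [D ::= v D]
yyvvvvD => yyvvvvv   [D ::= v]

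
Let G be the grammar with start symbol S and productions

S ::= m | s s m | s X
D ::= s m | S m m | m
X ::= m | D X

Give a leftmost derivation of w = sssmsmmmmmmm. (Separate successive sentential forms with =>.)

S=>sX=>sDX=>sSmmX=>ssXmmX=>ssDXmmX=>sssmXmmX=>sssmDXmmX=>sssmSmmXmmX=>sssmsXmmXmmX=>sssmsmmmXmmX=>sssmsmmmmmmX=>sssmsmmmmmmm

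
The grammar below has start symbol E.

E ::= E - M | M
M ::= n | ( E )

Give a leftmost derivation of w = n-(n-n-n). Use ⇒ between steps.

E ⇒ E-M ⇒ M-M ⇒ n-M ⇒ n-(E) ⇒ n-(E-M) ⇒ n-(E-M-M) ⇒ n-(M-M-M) ⇒ n-(n-M-M) ⇒ n-(n-n-M) ⇒ n-(n-n-n)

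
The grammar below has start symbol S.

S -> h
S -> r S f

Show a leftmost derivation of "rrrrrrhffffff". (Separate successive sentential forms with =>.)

S => rSf => rrSff => rrrSfff => rrrrSffff => rrrrrSfffff => rrrrrrSffffff => rrrrrrhffffff

S => rSf   [S -> r S f]
rSf => rrSff   [S -> r S f]
rrSff => rrrSfff   [S -> r S f]
rrrSfff => rrrrSffff   [S -> r S f]
rrrrSffff => rrrrrSfffff   [S -> r S f]
rrrrrSfffff => rrrrrrSffffff   [S -> r S f]
rrrrrrSffffff => rrrrrrhffffff   [S -> h]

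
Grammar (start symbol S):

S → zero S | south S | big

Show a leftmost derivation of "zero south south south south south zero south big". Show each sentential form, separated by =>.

S => zero S => zero south S => zero south south S => zero south south south S => zero south south south south S => zero south south south south south S => zero south south south south south zero S => zero south south south south south zero south S => zero south south south south south zero south big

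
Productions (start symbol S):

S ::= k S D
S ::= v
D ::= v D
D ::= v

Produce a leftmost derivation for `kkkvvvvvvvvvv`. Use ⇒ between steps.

S ⇒ kSD ⇒ kkSDD ⇒ kkkSDDD ⇒ kkkvDDD ⇒ kkkvvDDD ⇒ kkkvvvDDD ⇒ kkkvvvvDD ⇒ kkkvvvvvDD ⇒ kkkvvvvvvDD ⇒ kkkvvvvvvvDD ⇒ kkkvvvvvvvvDD ⇒ kkkvvvvvvvvvD ⇒ kkkvvvvvvvvvv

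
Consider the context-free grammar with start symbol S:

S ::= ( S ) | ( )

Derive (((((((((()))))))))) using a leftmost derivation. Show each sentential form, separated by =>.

S => (S) => ((S)) => (((S))) => ((((S)))) => (((((S))))) => ((((((S)))))) => (((((((S))))))) => ((((((((S)))))))) => (((((((((S))))))))) => (((((((((())))))))))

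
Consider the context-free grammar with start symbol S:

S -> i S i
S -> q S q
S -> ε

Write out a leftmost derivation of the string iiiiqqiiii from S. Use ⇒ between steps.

S ⇒ iSi   [S -> i S i]
iSi ⇒ iiSii   [S -> i S i]
iiSii ⇒ iiiSiii   [S -> i S i]
iiiSiii ⇒ iiiiSiiii   [S -> i S i]
iiiiSiiii ⇒ iiiiqSqiiii   [S -> q S q]
iiiiqSqiiii ⇒ iiiiqqiiii   [S -> ε]

S⇒iSi⇒iiSii⇒iiiSiii⇒iiiiSiiii⇒iiiiqSqiiii⇒iiiiqqiiii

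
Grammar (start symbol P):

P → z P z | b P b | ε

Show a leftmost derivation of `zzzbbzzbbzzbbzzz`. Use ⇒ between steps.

P ⇒ zPz   [P → z P z]
zPz ⇒ zzPzz   [P → z P z]
zzPzz ⇒ zzzPzzz   [P → z P z]
zzzPzzz ⇒ zzzbPbzzz   [P → b P b]
zzzbPbzzz ⇒ zzzbbPbbzzz   [P → b P b]
zzzbbPbbzzz ⇒ zzzbbzPzbbzzz   [P → z P z]
zzzbbzPzbbzzz ⇒ zzzbbzzPzzbbzzz   [P → z P z]
zzzbbzzPzzbbzzz ⇒ zzzbbzzbPbzzbbzzz   [P → b P b]
zzzbbzzbPbzzbbzzz ⇒ zzzbbzzbbzzbbzzz   [P → ε]

P ⇒ zPz ⇒ zzPzz ⇒ zzzPzzz ⇒ zzzbPbzzz ⇒ zzzbbPbbzzz ⇒ zzzbbzPzbbzzz ⇒ zzzbbzzPzzbbzzz ⇒ zzzbbzzbPbzzbbzzz ⇒ zzzbbzzbbzzbbzzz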